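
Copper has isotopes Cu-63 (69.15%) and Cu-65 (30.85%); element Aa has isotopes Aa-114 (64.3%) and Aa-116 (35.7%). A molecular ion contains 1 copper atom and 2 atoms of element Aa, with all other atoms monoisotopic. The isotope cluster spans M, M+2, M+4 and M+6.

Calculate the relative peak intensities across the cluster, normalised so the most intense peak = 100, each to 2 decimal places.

Copper pattern (n=1): 0.6915 : 0.3085
Element Aa pattern (n=2): 0.413449 : 0.459102 : 0.127449
Convolve the two distributions (both contribute in 2-u steps):
  M: 0.6915×0.413449 = 0.285900
  M+2: 0.6915×0.459102 + 0.3085×0.413449 = 0.445018
  M+4: 0.6915×0.127449 + 0.3085×0.459102 = 0.229764
  M+6: 0.3085×0.127449 = 0.039318
Scale to base peak (0.445018) = 100: 64.24 : 100.00 : 51.63 : 8.84

64.24 : 100.00 : 51.63 : 8.84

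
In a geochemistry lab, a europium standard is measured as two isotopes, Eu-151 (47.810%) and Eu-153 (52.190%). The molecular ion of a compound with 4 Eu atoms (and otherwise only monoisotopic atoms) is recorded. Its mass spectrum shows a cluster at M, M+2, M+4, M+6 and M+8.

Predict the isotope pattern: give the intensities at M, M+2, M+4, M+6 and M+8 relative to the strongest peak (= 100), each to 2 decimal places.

Each Eu atom is independently Eu-151 (p = 0.47810) or Eu-153 (q = 0.52190); the cluster is the binomial expansion (p + q)^4.
P(M) = 0.47810^4 = 0.052249
P(M+2) = 4 × 0.47810^3 × 0.52190^1 = 0.228141
P(M+4) = 6 × 0.47810^2 × 0.52190^2 = 0.373563
P(M+6) = 4 × 0.47810^1 × 0.52190^3 = 0.271857
P(M+8) = 0.52190^4 = 0.074191
The M+4 peak is largest (0.373563); scaling to 100 gives 13.99 : 61.07 : 100.00 : 72.77 : 19.86.

13.99 : 61.07 : 100.00 : 72.77 : 19.86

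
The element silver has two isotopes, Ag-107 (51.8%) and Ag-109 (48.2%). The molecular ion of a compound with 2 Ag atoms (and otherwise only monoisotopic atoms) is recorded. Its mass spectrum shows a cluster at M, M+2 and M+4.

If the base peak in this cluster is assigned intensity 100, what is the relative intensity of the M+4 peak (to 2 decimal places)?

46.53

Binomial terms of (0.518 + 0.482)^2: M 0.2683, M+2 0.4994, M+4 0.2323 → M+2 is the base peak.
P(M+2) = C(2,1) × 0.518^1 × 0.482^1 = 2 × 0.5180 × 0.4820 = 0.499352 (base)
P(M+4) = C(2,2) × 0.518^0 × 0.482^2 = 1 × 1.0000 × 0.232324 = 0.232324
Relative intensity = 0.232324 / 0.499352 × 100 = 46.53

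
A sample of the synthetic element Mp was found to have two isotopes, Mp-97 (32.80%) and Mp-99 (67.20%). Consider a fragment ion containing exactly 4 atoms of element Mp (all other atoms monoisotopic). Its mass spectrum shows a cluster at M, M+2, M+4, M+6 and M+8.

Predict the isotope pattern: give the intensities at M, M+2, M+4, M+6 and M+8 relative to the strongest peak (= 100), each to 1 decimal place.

2.9 : 23.8 : 73.2 : 100.0 : 51.2

Expanding (0.3280 + 0.6720)^4:
P(M) = 0.3280^4 = 0.011574
P(M+2) = 4 × 0.3280^3 × 0.6720^1 = 0.094853
P(M+4) = 6 × 0.3280^2 × 0.6720^2 = 0.291499
P(M+6) = 4 × 0.3280^1 × 0.6720^3 = 0.398145
P(M+8) = 0.6720^4 = 0.203928
The M+6 peak is largest (0.398145); scaling to 100 gives 2.9 : 23.8 : 73.2 : 100.0 : 51.2.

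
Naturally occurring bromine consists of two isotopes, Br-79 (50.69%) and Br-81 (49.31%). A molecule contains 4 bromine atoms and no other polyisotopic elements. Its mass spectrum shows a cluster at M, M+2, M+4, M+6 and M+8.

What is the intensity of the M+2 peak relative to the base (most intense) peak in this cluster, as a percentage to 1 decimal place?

68.5%

Binomial terms of (0.5069 + 0.4931)^4: M 0.0660, M+2 0.2569, M+4 0.3749, M+6 0.2431, M+8 0.0591 → M+4 is the base peak.
P(M+4) = C(4,2) × 0.5069^2 × 0.4931^2 = 6 × 0.25694761 × 0.24314761 = 0.374857 (base)
P(M+2) = C(4,1) × 0.5069^3 × 0.4931^1 = 4 × 0.13024674 × 0.4931 = 0.256899
Relative intensity = 0.256899 / 0.374857 × 100 = 68.5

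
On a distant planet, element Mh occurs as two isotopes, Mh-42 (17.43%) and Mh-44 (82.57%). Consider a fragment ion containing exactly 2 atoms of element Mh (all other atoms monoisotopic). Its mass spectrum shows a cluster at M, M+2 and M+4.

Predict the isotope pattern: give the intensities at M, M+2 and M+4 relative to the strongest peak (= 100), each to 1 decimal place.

Each Mh atom is independently Mh-42 (p = 0.1743) or Mh-44 (q = 0.8257); the cluster is the binomial expansion (p + q)^2.
P(M) = 0.1743^2 = 0.030380
P(M+2) = 2 × 0.1743^1 × 0.8257^1 = 0.287839
P(M+4) = 0.8257^2 = 0.681780
The M+4 peak is largest (0.681780); scaling to 100 gives 4.5 : 42.2 : 100.0.

4.5 : 42.2 : 100.0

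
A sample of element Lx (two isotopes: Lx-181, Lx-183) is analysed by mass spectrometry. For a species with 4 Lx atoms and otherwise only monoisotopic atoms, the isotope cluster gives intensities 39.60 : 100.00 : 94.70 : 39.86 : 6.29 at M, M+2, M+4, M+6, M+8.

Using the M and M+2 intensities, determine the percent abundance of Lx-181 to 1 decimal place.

If p is the fraction of Lx that is Lx-181, then I(M+2)/I(M) = [C(4,1)·p^3·(1−p)] / p^4 = 4·(1−p)/p = 100.00/39.60 = 2.5253
(1−p)/p = 2.5253/4 = 0.6313  ⇒  p = 1/(1 + 0.6313) = 0.6130
Lx-181: 61.3%, Lx-183: 38.7%.

61.3%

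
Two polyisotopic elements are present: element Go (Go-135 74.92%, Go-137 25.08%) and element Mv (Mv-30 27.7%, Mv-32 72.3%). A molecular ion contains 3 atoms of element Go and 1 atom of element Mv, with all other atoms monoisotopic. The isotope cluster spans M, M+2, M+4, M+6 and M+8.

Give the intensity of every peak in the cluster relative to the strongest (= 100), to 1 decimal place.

27.7 : 100.0 : 81.8 : 25.3 : 2.7

Element Go pattern (n=3): 0.42052644 : 0.4223226 : 0.14137548 : 0.01577548
Element Mv pattern (n=1): 0.2770 : 0.7230
Convolve the two distributions (both contribute in 2-u steps):
  M: 0.42052644×0.2770 = 0.116486
  M+2: 0.42052644×0.7230 + 0.4223226×0.2770 = 0.421024
  M+4: 0.4223226×0.7230 + 0.14137548×0.2770 = 0.344500
  M+6: 0.14137548×0.7230 + 0.01577548×0.2770 = 0.106584
  M+8: 0.01577548×0.7230 = 0.011406
Scale to base peak (0.421024) = 100: 27.7 : 100.0 : 81.8 : 25.3 : 2.7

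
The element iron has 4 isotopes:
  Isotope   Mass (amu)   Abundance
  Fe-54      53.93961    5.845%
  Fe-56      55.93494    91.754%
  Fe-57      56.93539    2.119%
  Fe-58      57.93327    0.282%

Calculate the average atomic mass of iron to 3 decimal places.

Average mass = Σ (abundance × isotope mass) = 0.05845 × 53.93961 + 0.91754 × 55.93494 + 0.02119 × 56.93539 + 0.00282 × 57.93327
= 3.152770 + 51.322545 + 1.206461 + 0.163372 = 55.845148 amu

55.845 amu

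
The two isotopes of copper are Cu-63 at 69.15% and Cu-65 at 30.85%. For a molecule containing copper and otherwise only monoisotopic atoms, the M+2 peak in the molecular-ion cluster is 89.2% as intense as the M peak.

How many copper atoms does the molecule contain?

2

The M+2/M ratio from n Cu atoms is n · q/p = n · 0.3085/0.6915.
n = 0.892 × 0.6915/0.3085 = 2.00 ≈ 2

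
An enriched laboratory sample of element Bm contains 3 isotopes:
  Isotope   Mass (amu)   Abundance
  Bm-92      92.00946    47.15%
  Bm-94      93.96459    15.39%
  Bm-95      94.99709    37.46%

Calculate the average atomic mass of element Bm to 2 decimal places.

Ar = Σ fᵢ·mᵢ = 0.4715 × 92.00946 + 0.1539 × 93.96459 + 0.3746 × 94.99709
= 43.382460 + 14.461150 + 35.585910 = 93.429520 amu

93.43 amu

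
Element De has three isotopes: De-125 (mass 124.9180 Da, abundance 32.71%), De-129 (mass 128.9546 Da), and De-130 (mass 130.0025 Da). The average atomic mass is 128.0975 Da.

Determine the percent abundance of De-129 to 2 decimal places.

23.08%

Let x and y be the fractions of De-129 and De-130. Then x + y = 1 − 0.3271 = 0.6729 and 128.9546x + 130.0025y = 128.0975 − 0.3271×124.9180 = 87.2368222.
Substituting: 128.9546x + 130.0025(0.6729 − x) = 87.2368222
(128.9546 − 130.0025)x = -0.24186005  ⇒  x = 0.23080, y = 0.44210
De-129: 23.08%, De-130: 44.21%.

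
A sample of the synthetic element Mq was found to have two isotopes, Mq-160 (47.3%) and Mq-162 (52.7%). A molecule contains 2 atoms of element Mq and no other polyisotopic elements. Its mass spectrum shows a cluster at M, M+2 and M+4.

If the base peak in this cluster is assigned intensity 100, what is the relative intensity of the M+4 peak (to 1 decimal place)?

(0.473 + 0.527)^2 gives M 0.2237, M+2 0.4985, M+4 0.2777; the largest is M+2.
P(M+2) = C(2,1) × 0.473^1 × 0.527^1 = 2 × 0.4730 × 0.5270 = 0.498542 (base)
P(M+4) = C(2,2) × 0.473^0 × 0.527^2 = 1 × 1.0000 × 0.277729 = 0.277729
Relative intensity = 0.277729 / 0.498542 × 100 = 55.7

55.7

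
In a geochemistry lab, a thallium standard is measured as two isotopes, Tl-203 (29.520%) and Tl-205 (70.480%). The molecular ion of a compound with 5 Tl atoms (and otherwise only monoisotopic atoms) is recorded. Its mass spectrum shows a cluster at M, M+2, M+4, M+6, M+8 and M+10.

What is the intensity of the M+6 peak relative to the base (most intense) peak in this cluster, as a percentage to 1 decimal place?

Binomial terms of (0.29520 + 0.70480)^5: M 0.0022, M+2 0.0268, M+4 0.1278, M+6 0.3051, M+8 0.3642, M+10 0.1739 → M+8 is the base peak.
P(M+8) = C(5,4) × 0.29520^1 × 0.70480^4 = 5 × 0.2952 × 0.24675365 = 0.364208 (base)
P(M+6) = C(5,3) × 0.29520^2 × 0.70480^3 = 10 × 0.08714304 × 0.35010449 = 0.305092
Relative intensity = 0.305092 / 0.364208 × 100 = 83.8

83.8%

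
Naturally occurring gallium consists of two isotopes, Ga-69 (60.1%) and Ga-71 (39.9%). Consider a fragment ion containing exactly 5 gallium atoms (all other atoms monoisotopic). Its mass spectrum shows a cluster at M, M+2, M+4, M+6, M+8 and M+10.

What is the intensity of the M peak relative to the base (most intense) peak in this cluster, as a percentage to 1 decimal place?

22.7%

Binomial terms of (0.601 + 0.399)^5: M 0.0784, M+2 0.2603, M+4 0.3456, M+6 0.2294, M+8 0.0762, M+10 0.0101 → M+4 is the base peak.
P(M+4) = C(5,2) × 0.601^3 × 0.399^2 = 10 × 0.2170818 × 0.159201 = 0.345596 (base)
P(M) = C(5,0) × 0.601^5 × 0.399^0 = 1 × 0.07841016 × 1.0000 = 0.078410
Relative intensity = 0.078410 / 0.345596 × 100 = 22.7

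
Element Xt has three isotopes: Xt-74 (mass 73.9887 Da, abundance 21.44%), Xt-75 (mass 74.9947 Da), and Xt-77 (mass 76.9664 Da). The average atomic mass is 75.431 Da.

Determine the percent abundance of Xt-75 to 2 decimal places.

Let x and y be the fractions of Xt-75 and Xt-77. Then x + y = 1 − 0.2144 = 0.7856 and 74.9947x + 76.9664y = 75.431 − 0.2144×73.9887 = 59.56782272.
Substituting: 74.9947x + 76.9664(0.7856 − x) = 59.56782272
(74.9947 − 76.9664)x = -0.89698112  ⇒  x = 0.45493, y = 0.33067
Xt-75: 45.49%, Xt-77: 33.07%.

45.49%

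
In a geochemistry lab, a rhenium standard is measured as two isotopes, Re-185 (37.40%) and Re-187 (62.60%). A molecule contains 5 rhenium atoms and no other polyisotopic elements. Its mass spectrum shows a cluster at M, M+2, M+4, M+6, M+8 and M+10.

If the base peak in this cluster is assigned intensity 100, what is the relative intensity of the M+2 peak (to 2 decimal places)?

(0.3740 + 0.6260)^5 gives M 0.0073, M+2 0.0612, M+4 0.2050, M+6 0.3431, M+8 0.2872, M+10 0.0961; the largest is M+6.
P(M+6) = C(5,3) × 0.3740^2 × 0.6260^3 = 10 × 0.139876 × 0.24531438 = 0.343136 (base)
P(M+2) = C(5,1) × 0.3740^4 × 0.6260^1 = 5 × 0.0195653 × 0.6260 = 0.061239
Relative intensity = 0.061239 / 0.343136 × 100 = 17.85

17.85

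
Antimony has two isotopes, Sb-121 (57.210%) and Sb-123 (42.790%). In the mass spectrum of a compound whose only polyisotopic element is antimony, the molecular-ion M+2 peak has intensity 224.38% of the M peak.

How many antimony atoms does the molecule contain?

3

The M+2/M ratio from n Sb atoms is n · q/p = n · 0.42790/0.57210.
n = 2.2438 × 0.57210/0.42790 = 3.00 ≈ 3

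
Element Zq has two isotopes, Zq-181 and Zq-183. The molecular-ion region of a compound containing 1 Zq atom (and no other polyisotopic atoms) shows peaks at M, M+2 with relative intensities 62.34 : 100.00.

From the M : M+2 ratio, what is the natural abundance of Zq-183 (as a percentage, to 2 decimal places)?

61.60%

Write p for the Zq-181 fraction. I(M+2)/I(M) = [C(1,1)·p^0·(1−p)] / p^1 = 1·(1−p)/p = 100.00/62.34 = 1.6041
(1−p)/p = 1.6041/1 = 1.6041  ⇒  p = 1/(1 + 1.6041) = 0.3840
Zq-181: 38.40%, Zq-183: 61.60%.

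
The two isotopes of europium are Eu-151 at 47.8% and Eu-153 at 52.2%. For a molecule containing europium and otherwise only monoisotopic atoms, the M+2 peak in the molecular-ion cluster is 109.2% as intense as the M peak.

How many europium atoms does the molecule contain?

With n Eu atoms, P(M+2)/P(M) = C(n,1)·p^(n−1)q / p^n = n·q/p = n · 0.522/0.478.
n = 1.092 × 0.478/0.522 = 1.00 ≈ 1

1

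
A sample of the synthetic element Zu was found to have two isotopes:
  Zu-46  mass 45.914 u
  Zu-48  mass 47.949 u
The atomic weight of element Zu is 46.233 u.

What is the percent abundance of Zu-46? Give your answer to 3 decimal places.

84.324%

Writing the weighted mean with unknown fraction x of Zu-46:
45.914·x + 47.949·(1 − x) = 46.233
(45.914 − 47.949)·x = 46.233 − 47.949
x = -1.716 / -2.035 = 0.84324 → 84.324% Zu-46, 15.676% Zu-48.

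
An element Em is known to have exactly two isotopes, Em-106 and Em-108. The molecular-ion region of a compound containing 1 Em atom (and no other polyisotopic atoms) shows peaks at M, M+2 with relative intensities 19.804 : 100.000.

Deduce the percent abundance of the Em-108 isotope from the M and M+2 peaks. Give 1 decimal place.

Let p = fractional abundance of Em-106. I(M+2)/I(M) = [C(1,1)·p^0·(1−p)] / p^1 = 1·(1−p)/p = 100.000/19.804 = 5.0495
(1−p)/p = 5.0495/1 = 5.0495  ⇒  p = 1/(1 + 5.0495) = 0.1653
Em-106: 16.5%, Em-108: 83.5%.

83.5%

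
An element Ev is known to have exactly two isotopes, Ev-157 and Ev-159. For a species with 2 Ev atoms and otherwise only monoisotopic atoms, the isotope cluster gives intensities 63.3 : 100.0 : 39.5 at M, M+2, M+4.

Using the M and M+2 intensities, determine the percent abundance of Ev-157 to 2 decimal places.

Let p = fractional abundance of Ev-157. I(M+2)/I(M) = [C(2,1)·p^1·(1−p)] / p^2 = 2·(1−p)/p = 100.0/63.3 = 1.5798
(1−p)/p = 1.5798/2 = 0.7899  ⇒  p = 1/(1 + 0.7899) = 0.5587
Ev-157: 55.87%, Ev-159: 44.13%.

55.87%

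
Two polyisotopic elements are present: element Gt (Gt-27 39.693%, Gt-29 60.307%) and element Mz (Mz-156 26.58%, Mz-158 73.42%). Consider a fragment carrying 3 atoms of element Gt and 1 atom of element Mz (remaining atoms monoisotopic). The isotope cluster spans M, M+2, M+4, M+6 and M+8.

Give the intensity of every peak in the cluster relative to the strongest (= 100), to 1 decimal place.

4.4 : 32.3 : 86.2 : 100.0 : 42.8

Element Gt pattern (n=3): 0.06253768 : 0.28504723 : 0.43308249 : 0.21933259
Element Mz pattern (n=1): 0.2658 : 0.7342
Convolve the two distributions (both contribute in 2-u steps):
  M: 0.06253768×0.2658 = 0.016623
  M+2: 0.06253768×0.7342 + 0.28504723×0.2658 = 0.121681
  M+4: 0.28504723×0.7342 + 0.43308249×0.2658 = 0.324395
  M+6: 0.43308249×0.7342 + 0.21933259×0.2658 = 0.376268
  M+8: 0.21933259×0.7342 = 0.161034
Scale to base peak (0.376268) = 100: 4.4 : 32.3 : 86.2 : 100.0 : 42.8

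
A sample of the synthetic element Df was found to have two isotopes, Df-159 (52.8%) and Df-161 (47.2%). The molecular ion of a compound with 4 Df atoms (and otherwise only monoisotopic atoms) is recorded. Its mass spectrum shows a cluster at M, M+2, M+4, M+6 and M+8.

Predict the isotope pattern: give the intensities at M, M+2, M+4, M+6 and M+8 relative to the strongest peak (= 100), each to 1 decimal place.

20.9 : 74.6 : 100.0 : 59.6 : 13.3

The 4 Df atoms are independent, so intensities follow the terms of (0.528 + 0.472)^4.
P(M) = 0.528^4 = 0.077721
P(M+2) = 4 × 0.528^3 × 0.472^1 = 0.277910
P(M+4) = 6 × 0.528^2 × 0.472^2 = 0.372652
P(M+6) = 4 × 0.528^1 × 0.472^3 = 0.222085
P(M+8) = 0.472^4 = 0.049633
The M+4 peak is largest (0.372652); scaling to 100 gives 20.9 : 74.6 : 100.0 : 59.6 : 13.3.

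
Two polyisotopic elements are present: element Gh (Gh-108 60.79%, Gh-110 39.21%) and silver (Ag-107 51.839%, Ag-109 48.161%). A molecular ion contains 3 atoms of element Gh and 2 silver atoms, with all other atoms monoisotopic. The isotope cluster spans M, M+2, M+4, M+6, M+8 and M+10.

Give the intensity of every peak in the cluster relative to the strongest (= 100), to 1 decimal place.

Element Gh pattern (n=3): 0.22464483 : 0.43469274 : 0.28038003 : 0.0602824
Silver pattern (n=2): 0.26872819 : 0.49932362 : 0.23194819
Convolve the two distributions (both contribute in 2-u steps):
  M: 0.22464483×0.26872819 = 0.060368
  M+2: 0.22464483×0.49932362 + 0.43469274×0.26872819 = 0.228985
  M+4: 0.22464483×0.23194819 + 0.43469274×0.49932362 + 0.28038003×0.26872819 = 0.344504
  M+6: 0.43469274×0.23194819 + 0.28038003×0.49932362 + 0.0602824×0.26872819 = 0.257026
  M+8: 0.28038003×0.23194819 + 0.0602824×0.49932362 = 0.095134
  M+10: 0.0602824×0.23194819 = 0.013982
Scale to base peak (0.344504) = 100: 17.5 : 66.5 : 100.0 : 74.6 : 27.6 : 4.1

17.5 : 66.5 : 100.0 : 74.6 : 27.6 : 4.1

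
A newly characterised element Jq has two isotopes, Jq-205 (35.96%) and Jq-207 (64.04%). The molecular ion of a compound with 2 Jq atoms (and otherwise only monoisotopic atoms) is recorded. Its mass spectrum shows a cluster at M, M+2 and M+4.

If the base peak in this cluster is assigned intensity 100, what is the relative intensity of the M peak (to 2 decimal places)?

28.08

Binomial terms of (0.3596 + 0.6404)^2: M 0.1293, M+2 0.4606, M+4 0.4101 → M+2 is the base peak.
P(M+2) = C(2,1) × 0.3596^1 × 0.6404^1 = 2 × 0.3596 × 0.6404 = 0.460576 (base)
P(M) = C(2,0) × 0.3596^2 × 0.6404^0 = 1 × 0.12931216 × 1.0000 = 0.129312
Relative intensity = 0.129312 / 0.460576 × 100 = 28.08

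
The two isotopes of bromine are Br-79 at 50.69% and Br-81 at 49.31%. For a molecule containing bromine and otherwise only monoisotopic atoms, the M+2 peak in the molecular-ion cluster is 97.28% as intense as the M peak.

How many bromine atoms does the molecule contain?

1

For n independent Br atoms, I(M+2)/I(M) = n · (abundance Br-81) / (abundance Br-79) = n · 0.4931/0.5069.
n = 0.9728 × 0.5069/0.4931 = 1.00 ≈ 1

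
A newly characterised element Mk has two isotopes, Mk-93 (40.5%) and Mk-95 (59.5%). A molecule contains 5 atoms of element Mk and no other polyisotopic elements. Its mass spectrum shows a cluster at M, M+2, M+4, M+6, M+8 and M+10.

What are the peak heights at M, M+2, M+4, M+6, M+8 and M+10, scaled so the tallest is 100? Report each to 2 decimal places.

3.15 : 23.17 : 68.07 : 100.00 : 73.46 : 21.58

Expanding (0.405 + 0.595)^5:
P(M) = 0.405^5 = 0.010896
P(M+2) = 5 × 0.405^4 × 0.595^1 = 0.080040
P(M+4) = 10 × 0.405^3 × 0.595^2 = 0.235179
P(M+6) = 10 × 0.405^2 × 0.595^3 = 0.345510
P(M+8) = 5 × 0.405^1 × 0.595^4 = 0.253801
P(M+10) = 0.595^5 = 0.074574
The M+6 peak is largest (0.345510); scaling to 100 gives 3.15 : 23.17 : 68.07 : 100.00 : 73.46 : 21.58.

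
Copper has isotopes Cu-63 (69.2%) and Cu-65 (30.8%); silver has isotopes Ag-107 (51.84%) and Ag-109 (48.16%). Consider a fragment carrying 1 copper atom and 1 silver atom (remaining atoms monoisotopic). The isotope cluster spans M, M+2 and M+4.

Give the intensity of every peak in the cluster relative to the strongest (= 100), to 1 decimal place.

Copper pattern (n=1): 0.6920 : 0.3080
Silver pattern (n=1): 0.5184 : 0.4816
Convolve the two distributions (both contribute in 2-u steps):
  M: 0.6920×0.5184 = 0.358733
  M+2: 0.6920×0.4816 + 0.3080×0.5184 = 0.492934
  M+4: 0.3080×0.4816 = 0.148333
Scale to base peak (0.492934) = 100: 72.8 : 100.0 : 30.1

72.8 : 100.0 : 30.1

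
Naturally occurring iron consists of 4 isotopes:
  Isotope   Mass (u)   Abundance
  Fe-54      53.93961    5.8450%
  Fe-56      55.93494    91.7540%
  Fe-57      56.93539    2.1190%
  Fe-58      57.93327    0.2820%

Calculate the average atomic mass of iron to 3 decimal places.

Ar = Σ fᵢ·mᵢ = 0.058450 × 53.93961 + 0.917540 × 55.93494 + 0.021190 × 56.93539 + 0.002820 × 57.93327
= 3.152770 + 51.322545 + 1.206461 + 0.163372 = 55.845148 u

55.845 u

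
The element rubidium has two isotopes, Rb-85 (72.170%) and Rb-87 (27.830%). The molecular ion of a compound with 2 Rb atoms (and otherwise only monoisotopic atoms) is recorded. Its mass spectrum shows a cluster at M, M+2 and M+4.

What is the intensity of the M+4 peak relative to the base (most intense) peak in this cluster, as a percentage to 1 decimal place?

14.9%

(0.72170 + 0.27830)^2 gives M 0.5209, M+2 0.4017, M+4 0.0775; the largest is M.
P(M) = C(2,0) × 0.72170^2 × 0.27830^0 = 1 × 0.52085089 × 1.0000 = 0.520851 (base)
P(M+4) = C(2,2) × 0.72170^0 × 0.27830^2 = 1 × 1.0000 × 0.07745089 = 0.077451
Relative intensity = 0.077451 / 0.520851 × 100 = 14.9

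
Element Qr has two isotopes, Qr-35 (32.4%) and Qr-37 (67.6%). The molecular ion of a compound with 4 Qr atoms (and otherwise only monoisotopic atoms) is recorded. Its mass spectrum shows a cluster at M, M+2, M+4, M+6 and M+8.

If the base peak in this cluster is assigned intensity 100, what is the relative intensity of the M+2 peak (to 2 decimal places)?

22.97

Term probabilities: M 0.0110, M+2 0.0920, M+4 0.2878, M+6 0.4004, M+8 0.2088. Base peak = M+6.
P(M+6) = C(4,3) × 0.324^1 × 0.676^3 = 4 × 0.3240 × 0.30891578 = 0.400355 (base)
P(M+2) = C(4,1) × 0.324^3 × 0.676^1 = 4 × 0.03401222 × 0.6760 = 0.091969
Relative intensity = 0.091969 / 0.400355 × 100 = 22.97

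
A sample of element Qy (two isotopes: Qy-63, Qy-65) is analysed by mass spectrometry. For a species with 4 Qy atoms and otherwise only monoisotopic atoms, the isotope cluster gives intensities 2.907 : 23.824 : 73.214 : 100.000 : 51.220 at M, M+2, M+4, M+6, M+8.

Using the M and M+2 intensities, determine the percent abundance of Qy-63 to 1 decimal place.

32.8%

Let p = fractional abundance of Qy-63. I(M+2)/I(M) = [C(4,1)·p^3·(1−p)] / p^4 = 4·(1−p)/p = 23.824/2.907 = 8.1954
(1−p)/p = 8.1954/4 = 2.0488  ⇒  p = 1/(1 + 2.0488) = 0.3280
Qy-63: 32.8%, Qy-65: 67.2%.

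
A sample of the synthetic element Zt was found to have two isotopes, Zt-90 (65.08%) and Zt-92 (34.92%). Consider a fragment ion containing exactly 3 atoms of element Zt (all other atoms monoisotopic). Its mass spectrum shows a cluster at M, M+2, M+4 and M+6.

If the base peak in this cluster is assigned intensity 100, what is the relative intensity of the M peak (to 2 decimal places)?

Binomial terms of (0.6508 + 0.3492)^3: M 0.2756, M+2 0.4437, M+4 0.2381, M+6 0.0426 → M+2 is the base peak.
P(M+2) = C(3,1) × 0.6508^2 × 0.3492^1 = 3 × 0.42354064 × 0.3492 = 0.443701 (base)
P(M) = C(3,0) × 0.6508^3 × 0.3492^0 = 1 × 0.27564025 × 1.0000 = 0.275640
Relative intensity = 0.275640 / 0.443701 × 100 = 62.12

62.12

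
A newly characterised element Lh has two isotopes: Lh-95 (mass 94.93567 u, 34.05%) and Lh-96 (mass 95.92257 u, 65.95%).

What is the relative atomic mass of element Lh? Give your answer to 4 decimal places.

95.5865 u

The abundance-weighted mean is 0.3405 × 94.93567 + 0.6595 × 95.92257
= 32.325596 + 63.260935 = 95.586531 u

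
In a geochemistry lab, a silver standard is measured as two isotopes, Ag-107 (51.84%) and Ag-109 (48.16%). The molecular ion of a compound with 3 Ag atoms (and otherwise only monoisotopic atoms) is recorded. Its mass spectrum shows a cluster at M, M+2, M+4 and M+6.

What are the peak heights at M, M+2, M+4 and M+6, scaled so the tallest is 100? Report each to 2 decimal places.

35.88 : 100.00 : 92.90 : 28.77

Each Ag atom is independently Ag-107 (p = 0.5184) or Ag-109 (q = 0.4816); the cluster is the binomial expansion (p + q)^3.
P(M) = 0.5184^3 = 0.139314
P(M+2) = 3 × 0.5184^2 × 0.4816^1 = 0.388273
P(M+4) = 3 × 0.5184^1 × 0.4816^2 = 0.360711
P(M+6) = 0.4816^3 = 0.111702
The M+2 peak is largest (0.388273); scaling to 100 gives 35.88 : 100.00 : 92.90 : 28.77.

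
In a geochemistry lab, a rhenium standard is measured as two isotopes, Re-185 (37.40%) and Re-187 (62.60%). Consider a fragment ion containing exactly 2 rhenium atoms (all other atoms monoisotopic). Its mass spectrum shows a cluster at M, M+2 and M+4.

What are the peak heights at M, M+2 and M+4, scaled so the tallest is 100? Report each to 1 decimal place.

29.9 : 100.0 : 83.7

The 2 Re atoms are independent, so intensities follow the terms of (0.3740 + 0.6260)^2.
P(M) = 0.3740^2 = 0.139876
P(M+2) = 2 × 0.3740^1 × 0.6260^1 = 0.468248
P(M+4) = 0.6260^2 = 0.391876
The M+2 peak is largest (0.468248); scaling to 100 gives 29.9 : 100.0 : 83.7.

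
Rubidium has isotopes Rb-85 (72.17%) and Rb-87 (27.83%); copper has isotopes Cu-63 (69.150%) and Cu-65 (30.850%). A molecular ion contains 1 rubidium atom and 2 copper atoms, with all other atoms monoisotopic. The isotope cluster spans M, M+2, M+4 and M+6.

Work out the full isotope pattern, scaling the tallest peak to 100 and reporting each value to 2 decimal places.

78.25 : 100.00 : 42.50 : 6.01

Rubidium pattern (n=1): 0.7217 : 0.2783
Copper pattern (n=2): 0.47817225 : 0.4266555 : 0.09517225
Convolve the two distributions (both contribute in 2-u steps):
  M: 0.7217×0.47817225 = 0.345097
  M+2: 0.7217×0.4266555 + 0.2783×0.47817225 = 0.440993
  M+4: 0.7217×0.09517225 + 0.2783×0.4266555 = 0.187424
  M+6: 0.2783×0.09517225 = 0.026486
Scale to base peak (0.440993) = 100: 78.25 : 100.00 : 42.50 : 6.01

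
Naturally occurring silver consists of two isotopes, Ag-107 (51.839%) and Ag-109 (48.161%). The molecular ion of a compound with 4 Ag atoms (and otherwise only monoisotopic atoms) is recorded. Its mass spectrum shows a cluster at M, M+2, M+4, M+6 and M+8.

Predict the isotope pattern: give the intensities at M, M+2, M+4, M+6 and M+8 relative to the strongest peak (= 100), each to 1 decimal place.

The 4 Ag atoms are independent, so intensities follow the terms of (0.51839 + 0.48161)^4.
P(M) = 0.51839^4 = 0.072215
P(M+2) = 4 × 0.51839^3 × 0.48161^1 = 0.268365
P(M+4) = 6 × 0.51839^2 × 0.48161^2 = 0.373986
P(M+6) = 4 × 0.51839^1 × 0.48161^3 = 0.231634
P(M+8) = 0.48161^4 = 0.053800
The M+4 peak is largest (0.373986); scaling to 100 gives 19.3 : 71.8 : 100.0 : 61.9 : 14.4.

19.3 : 71.8 : 100.0 : 61.9 : 14.4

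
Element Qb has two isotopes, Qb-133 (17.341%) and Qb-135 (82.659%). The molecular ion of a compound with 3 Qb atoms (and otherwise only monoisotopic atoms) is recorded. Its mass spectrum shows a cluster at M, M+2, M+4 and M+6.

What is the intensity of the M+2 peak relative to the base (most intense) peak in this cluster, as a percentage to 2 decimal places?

13.20%

(0.17341 + 0.82659)^3 gives M 0.0052, M+2 0.0746, M+4 0.3554, M+6 0.5648; the largest is M+6.
P(M+6) = C(3,3) × 0.17341^0 × 0.82659^3 = 1 × 1.0000 × 0.56476847 = 0.564768 (base)
P(M+2) = C(3,1) × 0.17341^2 × 0.82659^1 = 3 × 0.03007103 × 0.82659 = 0.074569
Relative intensity = 0.074569 / 0.564768 × 100 = 13.20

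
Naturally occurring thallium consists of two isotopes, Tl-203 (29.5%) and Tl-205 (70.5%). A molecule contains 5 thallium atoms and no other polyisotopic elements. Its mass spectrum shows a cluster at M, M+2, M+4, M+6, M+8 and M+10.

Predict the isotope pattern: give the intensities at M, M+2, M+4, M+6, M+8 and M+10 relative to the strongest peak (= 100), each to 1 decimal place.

Each Tl atom is independently Tl-203 (p = 0.295) or Tl-205 (q = 0.705); the cluster is the binomial expansion (p + q)^5.
P(M) = 0.295^5 = 0.002234
P(M+2) = 5 × 0.295^4 × 0.705^1 = 0.026696
P(M+4) = 10 × 0.295^3 × 0.705^2 = 0.127598
P(M+6) = 10 × 0.295^2 × 0.705^3 = 0.304938
P(M+8) = 5 × 0.295^1 × 0.705^4 = 0.364375
P(M+10) = 0.705^5 = 0.174159
The M+8 peak is largest (0.364375); scaling to 100 gives 0.6 : 7.3 : 35.0 : 83.7 : 100.0 : 47.8.

0.6 : 7.3 : 35.0 : 83.7 : 100.0 : 47.8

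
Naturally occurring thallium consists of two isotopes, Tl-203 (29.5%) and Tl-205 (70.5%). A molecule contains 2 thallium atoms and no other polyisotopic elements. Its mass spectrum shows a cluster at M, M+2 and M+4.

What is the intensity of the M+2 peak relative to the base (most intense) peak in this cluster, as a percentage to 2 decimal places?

83.69%

Term probabilities: M 0.0870, M+2 0.4160, M+4 0.4970. Base peak = M+4.
P(M+4) = C(2,2) × 0.295^0 × 0.705^2 = 1 × 1.0000 × 0.497025 = 0.497025 (base)
P(M+2) = C(2,1) × 0.295^1 × 0.705^1 = 2 × 0.2950 × 0.7050 = 0.415950
Relative intensity = 0.415950 / 0.497025 × 100 = 83.69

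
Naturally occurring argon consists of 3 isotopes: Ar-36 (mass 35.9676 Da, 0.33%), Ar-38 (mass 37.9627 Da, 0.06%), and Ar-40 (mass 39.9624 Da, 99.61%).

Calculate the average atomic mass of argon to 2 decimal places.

39.95 Da

The abundance-weighted mean is 0.0033 × 35.9676 + 0.0006 × 37.9627 + 0.9961 × 39.9624
= 0.11869 + 0.02278 + 39.80655 = 39.94802 Da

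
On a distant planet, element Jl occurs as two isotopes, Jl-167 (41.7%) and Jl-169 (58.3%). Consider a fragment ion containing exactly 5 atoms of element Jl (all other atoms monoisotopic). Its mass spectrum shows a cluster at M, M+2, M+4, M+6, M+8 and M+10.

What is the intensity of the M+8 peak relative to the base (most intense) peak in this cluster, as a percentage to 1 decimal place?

69.9%

(0.417 + 0.583)^5 gives M 0.0126, M+2 0.0881, M+4 0.2465, M+6 0.3446, M+8 0.2409, M+10 0.0674; the largest is M+6.
P(M+6) = C(5,3) × 0.417^2 × 0.583^3 = 10 × 0.173889 × 0.19815529 = 0.344570 (base)
P(M+8) = C(5,4) × 0.417^1 × 0.583^4 = 5 × 0.4170 × 0.11552453 = 0.240869
Relative intensity = 0.240869 / 0.344570 × 100 = 69.9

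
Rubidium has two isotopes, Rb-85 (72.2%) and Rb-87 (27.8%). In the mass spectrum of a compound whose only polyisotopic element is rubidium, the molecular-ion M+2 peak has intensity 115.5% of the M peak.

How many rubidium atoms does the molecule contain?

3

With n Rb atoms, P(M+2)/P(M) = C(n,1)·p^(n−1)q / p^n = n·q/p = n · 0.278/0.722.
n = 1.155 × 0.722/0.278 = 3.00 ≈ 3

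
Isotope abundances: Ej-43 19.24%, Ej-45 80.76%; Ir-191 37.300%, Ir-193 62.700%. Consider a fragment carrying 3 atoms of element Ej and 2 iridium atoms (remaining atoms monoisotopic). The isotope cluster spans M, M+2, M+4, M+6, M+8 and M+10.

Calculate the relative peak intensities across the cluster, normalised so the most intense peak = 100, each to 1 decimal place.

0.3 : 4.0 : 24.6 : 72.2 : 100.0 : 52.5

Element Ej pattern (n=3): 0.00712222 : 0.08968663 : 0.37646009 : 0.52673106
Iridium pattern (n=2): 0.139129 : 0.467742 : 0.393129
Convolve the two distributions (both contribute in 2-u steps):
  M: 0.00712222×0.139129 = 0.000991
  M+2: 0.00712222×0.467742 + 0.08968663×0.139129 = 0.015809
  M+4: 0.00712222×0.393129 + 0.08968663×0.467742 + 0.37646009×0.139129 = 0.097127
  M+6: 0.08968663×0.393129 + 0.37646009×0.467742 + 0.52673106×0.139129 = 0.284628
  M+8: 0.37646009×0.393129 + 0.52673106×0.467742 = 0.394372
  M+10: 0.52673106×0.393129 = 0.207073
Scale to base peak (0.394372) = 100: 0.3 : 4.0 : 24.6 : 72.2 : 100.0 : 52.5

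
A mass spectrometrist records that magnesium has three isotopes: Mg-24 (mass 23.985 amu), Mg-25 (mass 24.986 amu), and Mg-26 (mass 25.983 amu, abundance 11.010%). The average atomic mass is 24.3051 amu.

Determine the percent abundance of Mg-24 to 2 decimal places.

78.99%

The remaining 88.990% is split between Mg-24 (fraction x) and Mg-25 (fraction 0.88990 − x).
Substituting: 23.985x + 24.986(0.88990 − x) = 21.4443717
(23.985 − 24.986)x = -0.7906697  ⇒  x = 0.78988, y = 0.10002
Mg-24: 78.99%, Mg-25: 10.00%.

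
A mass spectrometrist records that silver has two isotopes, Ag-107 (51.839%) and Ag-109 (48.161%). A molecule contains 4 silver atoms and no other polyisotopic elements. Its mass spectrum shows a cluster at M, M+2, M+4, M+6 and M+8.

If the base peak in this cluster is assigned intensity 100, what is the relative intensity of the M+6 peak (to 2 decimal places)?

61.94

Term probabilities: M 0.0722, M+2 0.2684, M+4 0.3740, M+6 0.2316, M+8 0.0538. Base peak = M+4.
P(M+4) = C(4,2) × 0.51839^2 × 0.48161^2 = 6 × 0.26872819 × 0.23194819 = 0.373986 (base)
P(M+6) = C(4,3) × 0.51839^1 × 0.48161^3 = 4 × 0.51839 × 0.11170857 = 0.231634
Relative intensity = 0.231634 / 0.373986 × 100 = 61.94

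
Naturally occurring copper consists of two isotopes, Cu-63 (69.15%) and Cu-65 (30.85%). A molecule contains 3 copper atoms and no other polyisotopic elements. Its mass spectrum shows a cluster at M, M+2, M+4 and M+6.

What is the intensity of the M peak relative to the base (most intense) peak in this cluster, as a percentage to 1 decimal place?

74.7%

(0.6915 + 0.3085)^3 gives M 0.3307, M+2 0.4425, M+4 0.1974, M+6 0.0294; the largest is M+2.
P(M+2) = C(3,1) × 0.6915^2 × 0.3085^1 = 3 × 0.47817225 × 0.3085 = 0.442548 (base)
P(M) = C(3,0) × 0.6915^3 × 0.3085^0 = 1 × 0.33065611 × 1.0000 = 0.330656
Relative intensity = 0.330656 / 0.442548 × 100 = 74.7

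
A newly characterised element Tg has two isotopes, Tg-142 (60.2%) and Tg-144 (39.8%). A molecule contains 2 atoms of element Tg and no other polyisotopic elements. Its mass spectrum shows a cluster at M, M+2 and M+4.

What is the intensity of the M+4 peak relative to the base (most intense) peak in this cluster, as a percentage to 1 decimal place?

33.1%

(0.602 + 0.398)^2 gives M 0.3624, M+2 0.4792, M+4 0.1584; the largest is M+2.
P(M+2) = C(2,1) × 0.602^1 × 0.398^1 = 2 × 0.6020 × 0.3980 = 0.479192 (base)
P(M+4) = C(2,2) × 0.602^0 × 0.398^2 = 1 × 1.0000 × 0.158404 = 0.158404
Relative intensity = 0.158404 / 0.479192 × 100 = 33.1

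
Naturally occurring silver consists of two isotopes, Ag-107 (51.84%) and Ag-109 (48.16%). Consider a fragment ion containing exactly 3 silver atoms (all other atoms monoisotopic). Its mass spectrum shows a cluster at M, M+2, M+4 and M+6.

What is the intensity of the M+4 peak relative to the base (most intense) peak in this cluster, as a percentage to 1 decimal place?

92.9%

Term probabilities: M 0.1393, M+2 0.3883, M+4 0.3607, M+6 0.1117. Base peak = M+2.
P(M+2) = C(3,1) × 0.5184^2 × 0.4816^1 = 3 × 0.26873856 × 0.4816 = 0.388273 (base)
P(M+4) = C(3,2) × 0.5184^1 × 0.4816^2 = 3 × 0.5184 × 0.23193856 = 0.360711
Relative intensity = 0.360711 / 0.388273 × 100 = 92.9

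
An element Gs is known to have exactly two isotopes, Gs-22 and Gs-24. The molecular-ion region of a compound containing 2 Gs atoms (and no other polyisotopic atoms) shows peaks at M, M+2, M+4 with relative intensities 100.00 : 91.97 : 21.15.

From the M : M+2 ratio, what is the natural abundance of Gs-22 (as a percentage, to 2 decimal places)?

If p is the fraction of Gs that is Gs-22, then I(M+2)/I(M) = [C(2,1)·p^1·(1−p)] / p^2 = 2·(1−p)/p = 91.97/100.00 = 0.9197
(1−p)/p = 0.9197/2 = 0.4598  ⇒  p = 1/(1 + 0.4598) = 0.6850
Gs-22: 68.50%, Gs-24: 31.50%.

68.50%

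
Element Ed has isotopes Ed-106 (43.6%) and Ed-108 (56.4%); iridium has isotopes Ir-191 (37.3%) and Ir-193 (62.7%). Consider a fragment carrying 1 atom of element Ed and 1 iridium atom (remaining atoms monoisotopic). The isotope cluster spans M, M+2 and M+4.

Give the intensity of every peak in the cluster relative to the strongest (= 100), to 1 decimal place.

Element Ed pattern (n=1): 0.4360 : 0.5640
Iridium pattern (n=1): 0.3730 : 0.6270
Convolve the two distributions (both contribute in 2-u steps):
  M: 0.4360×0.3730 = 0.162628
  M+2: 0.4360×0.6270 + 0.5640×0.3730 = 0.483744
  M+4: 0.5640×0.6270 = 0.353628
Scale to base peak (0.483744) = 100: 33.6 : 100.0 : 73.1

33.6 : 100.0 : 73.1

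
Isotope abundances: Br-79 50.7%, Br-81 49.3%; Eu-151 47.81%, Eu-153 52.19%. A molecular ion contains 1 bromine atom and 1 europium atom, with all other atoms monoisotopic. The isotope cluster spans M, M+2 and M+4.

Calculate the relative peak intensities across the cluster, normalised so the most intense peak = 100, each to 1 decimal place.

48.4 : 100.0 : 51.4

Bromine pattern (n=1): 0.5070 : 0.4930
Europium pattern (n=1): 0.4781 : 0.5219
Convolve the two distributions (both contribute in 2-u steps):
  M: 0.5070×0.4781 = 0.242397
  M+2: 0.5070×0.5219 + 0.4930×0.4781 = 0.500307
  M+4: 0.4930×0.5219 = 0.257297
Scale to base peak (0.500307) = 100: 48.4 : 100.0 : 51.4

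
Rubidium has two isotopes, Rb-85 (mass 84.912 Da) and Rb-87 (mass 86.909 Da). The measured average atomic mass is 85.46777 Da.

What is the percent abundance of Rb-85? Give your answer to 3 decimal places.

Let x be the fractional abundance of Rb-85; then Rb-87 has abundance 1 − x.
84.912·x + 86.909·(1 − x) = 85.46777
(84.912 − 86.909)·x = 85.46777 − 86.909
x = -1.44123 / -1.997 = 0.72170 → 72.170% Rb-85, 27.830% Rb-87.

72.170%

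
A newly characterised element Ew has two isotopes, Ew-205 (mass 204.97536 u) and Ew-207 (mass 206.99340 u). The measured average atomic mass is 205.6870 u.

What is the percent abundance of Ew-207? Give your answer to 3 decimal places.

35.264%

With x = fraction of Ew-205 (so Ew-207 is 1 − x):
204.97536·x + 206.99340·(1 − x) = 205.6870
(204.97536 − 206.99340)·x = 205.6870 − 206.99340
x = -1.30640 / -2.01804 = 0.64736 → 64.736% Ew-205, 35.264% Ew-207.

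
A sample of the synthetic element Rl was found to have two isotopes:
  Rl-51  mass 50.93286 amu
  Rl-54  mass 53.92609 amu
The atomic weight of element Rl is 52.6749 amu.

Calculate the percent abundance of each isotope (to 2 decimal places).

Rl-51: 41.80%, Rl-54: 58.20%

Let x be the fractional abundance of Rl-51; then Rl-54 has abundance 1 − x.
50.93286·x + 53.92609·(1 − x) = 52.6749
(50.93286 − 53.92609)·x = 52.6749 − 53.92609
x = -1.25119 / -2.99323 = 0.41801 → 41.80% Rl-51, 58.20% Rl-54.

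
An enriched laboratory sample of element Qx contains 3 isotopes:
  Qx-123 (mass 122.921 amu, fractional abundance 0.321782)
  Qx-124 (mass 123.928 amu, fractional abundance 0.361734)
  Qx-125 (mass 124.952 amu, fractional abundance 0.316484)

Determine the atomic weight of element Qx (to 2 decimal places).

123.93 amu

The abundance-weighted mean is 0.321782 × 122.921 + 0.361734 × 123.928 + 0.316484 × 124.952
= 39.5538 + 44.8290 + 39.5453 = 123.9281 amu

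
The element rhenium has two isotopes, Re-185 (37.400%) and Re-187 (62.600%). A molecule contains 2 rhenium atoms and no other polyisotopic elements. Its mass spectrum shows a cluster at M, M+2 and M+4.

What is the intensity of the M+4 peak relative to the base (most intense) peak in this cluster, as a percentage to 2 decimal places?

83.69%

(0.37400 + 0.62600)^2 gives M 0.1399, M+2 0.4682, M+4 0.3919; the largest is M+2.
P(M+2) = C(2,1) × 0.37400^1 × 0.62600^1 = 2 × 0.3740 × 0.6260 = 0.468248 (base)
P(M+4) = C(2,2) × 0.37400^0 × 0.62600^2 = 1 × 1.0000 × 0.391876 = 0.391876
Relative intensity = 0.391876 / 0.468248 × 100 = 83.69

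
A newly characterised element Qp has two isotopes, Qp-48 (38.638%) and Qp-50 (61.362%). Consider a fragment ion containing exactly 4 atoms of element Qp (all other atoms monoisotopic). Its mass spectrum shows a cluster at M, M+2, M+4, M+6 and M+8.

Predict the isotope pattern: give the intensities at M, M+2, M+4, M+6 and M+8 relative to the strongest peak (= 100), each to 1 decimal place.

6.2 : 39.6 : 94.5 : 100.0 : 39.7

Each Qp atom is independently Qp-48 (p = 0.38638) or Qp-50 (q = 0.61362); the cluster is the binomial expansion (p + q)^4.
P(M) = 0.38638^4 = 0.022287
P(M+2) = 4 × 0.38638^3 × 0.61362^1 = 0.141580
P(M+4) = 6 × 0.38638^2 × 0.61362^2 = 0.337271
P(M+6) = 4 × 0.38638^1 × 0.61362^3 = 0.357086
P(M+8) = 0.61362^4 = 0.141774
The M+6 peak is largest (0.357086); scaling to 100 gives 6.2 : 39.6 : 94.5 : 100.0 : 39.7.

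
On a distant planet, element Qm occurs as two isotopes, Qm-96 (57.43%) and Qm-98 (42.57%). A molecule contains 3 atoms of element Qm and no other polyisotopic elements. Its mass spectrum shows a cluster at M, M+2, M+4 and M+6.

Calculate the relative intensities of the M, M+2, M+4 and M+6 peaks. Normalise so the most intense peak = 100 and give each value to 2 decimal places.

44.97 : 100.00 : 74.13 : 18.32

Each Qm atom is independently Qm-96 (p = 0.5743) or Qm-98 (q = 0.4257); the cluster is the binomial expansion (p + q)^3.
P(M) = 0.5743^3 = 0.189416
P(M+2) = 3 × 0.5743^2 × 0.4257^1 = 0.421214
P(M+4) = 3 × 0.5743^1 × 0.4257^2 = 0.312225
P(M+6) = 0.4257^3 = 0.077146
The M+2 peak is largest (0.421214); scaling to 100 gives 44.97 : 100.00 : 74.13 : 18.32.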